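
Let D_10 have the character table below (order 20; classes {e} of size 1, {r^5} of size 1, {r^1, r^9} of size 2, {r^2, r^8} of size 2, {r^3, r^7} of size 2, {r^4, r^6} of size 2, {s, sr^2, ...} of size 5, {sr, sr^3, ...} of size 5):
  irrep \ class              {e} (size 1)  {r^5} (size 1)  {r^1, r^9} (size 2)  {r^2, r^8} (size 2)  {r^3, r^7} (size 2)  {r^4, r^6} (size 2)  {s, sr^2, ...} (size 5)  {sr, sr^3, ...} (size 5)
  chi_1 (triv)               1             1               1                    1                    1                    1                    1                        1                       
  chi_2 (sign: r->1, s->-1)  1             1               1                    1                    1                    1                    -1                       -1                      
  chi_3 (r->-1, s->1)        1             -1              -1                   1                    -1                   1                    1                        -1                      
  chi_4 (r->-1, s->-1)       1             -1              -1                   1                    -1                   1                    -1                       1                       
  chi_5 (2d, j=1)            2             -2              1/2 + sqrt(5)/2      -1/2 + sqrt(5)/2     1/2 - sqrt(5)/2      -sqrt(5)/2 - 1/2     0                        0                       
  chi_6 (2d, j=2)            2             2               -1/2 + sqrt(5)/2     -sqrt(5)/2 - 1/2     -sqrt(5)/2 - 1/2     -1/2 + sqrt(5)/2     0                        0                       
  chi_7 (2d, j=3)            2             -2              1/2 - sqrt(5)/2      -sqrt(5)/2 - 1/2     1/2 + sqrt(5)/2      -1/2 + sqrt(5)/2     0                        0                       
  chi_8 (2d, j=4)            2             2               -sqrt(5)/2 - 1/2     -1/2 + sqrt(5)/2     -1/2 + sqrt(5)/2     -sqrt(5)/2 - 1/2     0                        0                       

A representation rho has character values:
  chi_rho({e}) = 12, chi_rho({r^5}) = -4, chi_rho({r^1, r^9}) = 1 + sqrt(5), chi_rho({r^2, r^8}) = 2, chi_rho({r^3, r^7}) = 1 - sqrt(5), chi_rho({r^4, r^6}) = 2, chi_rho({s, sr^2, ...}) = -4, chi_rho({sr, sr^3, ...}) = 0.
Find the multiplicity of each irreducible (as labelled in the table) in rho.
Multiplicities: chi_1: 0, chi_2: 2, chi_3: 0, chi_4: 2, chi_5: 2, chi_6: 1, chi_7: 1, chi_8: 0.

Use <chi_rho, chi> = (1/|G|) sum_C |C| * chi_rho(C) * conj(chi(C)) with |G| = 20 for each irreducible chi in the table:
  <chi_rho, chi_1> = (1/20)[1*(12)*conj(1) + 1*(-4)*conj(1) + 2*(1 + sqrt(5))*conj(1) + 2*(2)*conj(1) + 2*(1 - sqrt(5))*conj(1) + 2*(2)*conj(1) + 5*(-4)*conj(1) + 5*(0)*conj(1)]
      = (1/20)[(12) + (-4) + (2 + 2*sqrt(5)) + (4) + (2 - 2*sqrt(5)) + (4) + (-20) + (0)] = 0/20 = 0
  <chi_rho, chi_2> = (1/20)[1*(12)*conj(1) + 1*(-4)*conj(1) + 2*(1 + sqrt(5))*conj(1) + 2*(2)*conj(1) + 2*(1 - sqrt(5))*conj(1) + 2*(2)*conj(1) + 5*(-4)*conj(-1) + 5*(0)*conj(-1)]
      = (1/20)[(12) + (-4) + (2 + 2*sqrt(5)) + (4) + (2 - 2*sqrt(5)) + (4) + (20) + (0)] = 40/20 = 2
  <chi_rho, chi_3> = (1/20)[1*(12)*conj(1) + 1*(-4)*conj(-1) + 2*(1 + sqrt(5))*conj(-1) + 2*(2)*conj(1) + 2*(1 - sqrt(5))*conj(-1) + 2*(2)*conj(1) + 5*(-4)*conj(1) + 5*(0)*conj(-1)]
      = (1/20)[(12) + (4) + (-2*sqrt(5) - 2) + (4) + (-2 + 2*sqrt(5)) + (4) + (-20) + (0)] = 0/20 = 0
  <chi_rho, chi_4> = (1/20)[1*(12)*conj(1) + 1*(-4)*conj(-1) + 2*(1 + sqrt(5))*conj(-1) + 2*(2)*conj(1) + 2*(1 - sqrt(5))*conj(-1) + 2*(2)*conj(1) + 5*(-4)*conj(-1) + 5*(0)*conj(1)]
      = (1/20)[(12) + (4) + (-2*sqrt(5) - 2) + (4) + (-2 + 2*sqrt(5)) + (4) + (20) + (0)] = 40/20 = 2
  <chi_rho, chi_5> = (1/20)[1*(12)*conj(2) + 1*(-4)*conj(-2) + 2*(1 + sqrt(5))*conj(1/2 + sqrt(5)/2) + 2*(2)*conj(-1/2 + sqrt(5)/2) + 2*(1 - sqrt(5))*conj(1/2 - sqrt(5)/2) + 2*(2)*conj(-sqrt(5)/2 - 1/2) + 5*(-4)*conj(0) + 5*(0)*conj(0)]
      = (1/20)[(24) + (8) + (2*sqrt(5) + 6) + (-2 + 2*sqrt(5)) + (6 - 2*sqrt(5)) + (-2*sqrt(5) - 2) + (0) + (0)] = 40/20 = 2
  <chi_rho, chi_6> = (1/20)[1*(12)*conj(2) + 1*(-4)*conj(2) + 2*(1 + sqrt(5))*conj(-1/2 + sqrt(5)/2) + 2*(2)*conj(-sqrt(5)/2 - 1/2) + 2*(1 - sqrt(5))*conj(-sqrt(5)/2 - 1/2) + 2*(2)*conj(-1/2 + sqrt(5)/2) + 5*(-4)*conj(0) + 5*(0)*conj(0)]
      = (1/20)[(24) + (-8) + (4) + (-2*sqrt(5) - 2) + (4) + (-2 + 2*sqrt(5)) + (0) + (0)] = 20/20 = 1
  <chi_rho, chi_7> = (1/20)[1*(12)*conj(2) + 1*(-4)*conj(-2) + 2*(1 + sqrt(5))*conj(1/2 - sqrt(5)/2) + 2*(2)*conj(-sqrt(5)/2 - 1/2) + 2*(1 - sqrt(5))*conj(1/2 + sqrt(5)/2) + 2*(2)*conj(-1/2 + sqrt(5)/2) + 5*(-4)*conj(0) + 5*(0)*conj(0)]
      = (1/20)[(24) + (8) + (-4) + (-2*sqrt(5) - 2) + (-4) + (-2 + 2*sqrt(5)) + (0) + (0)] = 20/20 = 1
  <chi_rho, chi_8> = (1/20)[1*(12)*conj(2) + 1*(-4)*conj(2) + 2*(1 + sqrt(5))*conj(-sqrt(5)/2 - 1/2) + 2*(2)*conj(-1/2 + sqrt(5)/2) + 2*(1 - sqrt(5))*conj(-1/2 + sqrt(5)/2) + 2*(2)*conj(-sqrt(5)/2 - 1/2) + 5*(-4)*conj(0) + 5*(0)*conj(0)]
      = (1/20)[(24) + (-8) + (-6 - 2*sqrt(5)) + (-2 + 2*sqrt(5)) + (-6 + 2*sqrt(5)) + (-2*sqrt(5) - 2) + (0) + (0)] = 0/20 = 0
Dimension check: dim(rho) = sum (mult * dim) = 0*1 + 2*1 + 0*1 + 2*1 + 2*2 + 1*2 + 1*2 + 0*2 = 12 = chi_rho(e) = 12.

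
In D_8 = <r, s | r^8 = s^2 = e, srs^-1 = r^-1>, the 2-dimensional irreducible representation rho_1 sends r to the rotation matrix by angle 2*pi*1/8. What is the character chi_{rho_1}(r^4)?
chi_{rho_1}(r^4) = 2*cos(2*pi*1*4/8) = -2

Explanation: rho_1(r^4) is rotation by angle 2*pi*1*4/8, whose trace is 2*cos(2*pi*1*4/8) = -2.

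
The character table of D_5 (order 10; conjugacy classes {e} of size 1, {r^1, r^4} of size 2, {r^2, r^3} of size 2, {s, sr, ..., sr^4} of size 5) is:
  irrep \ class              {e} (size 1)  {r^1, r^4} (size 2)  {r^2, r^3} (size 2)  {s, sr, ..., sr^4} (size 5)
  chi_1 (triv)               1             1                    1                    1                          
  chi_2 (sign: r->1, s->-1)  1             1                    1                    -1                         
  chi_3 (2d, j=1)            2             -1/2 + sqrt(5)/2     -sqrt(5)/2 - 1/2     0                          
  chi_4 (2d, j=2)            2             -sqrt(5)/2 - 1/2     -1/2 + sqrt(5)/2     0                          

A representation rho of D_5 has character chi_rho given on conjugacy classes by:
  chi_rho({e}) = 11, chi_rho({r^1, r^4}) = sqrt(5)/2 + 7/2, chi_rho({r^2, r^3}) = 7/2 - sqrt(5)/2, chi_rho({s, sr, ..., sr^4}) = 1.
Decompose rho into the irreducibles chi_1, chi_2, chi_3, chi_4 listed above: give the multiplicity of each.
Multiplicities: chi_1: 3, chi_2: 2, chi_3: 2, chi_4: 1.

Argument: Use <chi_rho, chi> = (1/|G|) sum_C |C| * chi_rho(C) * conj(chi(C)) with |G| = 10 for each irreducible chi in the table:
  <chi_rho, chi_1> = (1/10)[1*(11)*conj(1) + 2*(sqrt(5)/2 + 7/2)*conj(1) + 2*(7/2 - sqrt(5)/2)*conj(1) + 5*(1)*conj(1)]
      = (1/10)[(11) + (sqrt(5) + 7) + (7 - sqrt(5)) + (5)] = 30/10 = 3
  <chi_rho, chi_2> = (1/10)[1*(11)*conj(1) + 2*(sqrt(5)/2 + 7/2)*conj(1) + 2*(7/2 - sqrt(5)/2)*conj(1) + 5*(1)*conj(-1)]
      = (1/10)[(11) + (sqrt(5) + 7) + (7 - sqrt(5)) + (-5)] = 20/10 = 2
  <chi_rho, chi_3> = (1/10)[1*(11)*conj(2) + 2*(sqrt(5)/2 + 7/2)*conj(-1/2 + sqrt(5)/2) + 2*(7/2 - sqrt(5)/2)*conj(-sqrt(5)/2 - 1/2) + 5*(1)*conj(0)]
      = (1/10)[(22) + (-1 + 3*sqrt(5)) + (-3*sqrt(5) - 1) + (0)] = 20/10 = 2
  <chi_rho, chi_4> = (1/10)[1*(11)*conj(2) + 2*(sqrt(5)/2 + 7/2)*conj(-sqrt(5)/2 - 1/2) + 2*(7/2 - sqrt(5)/2)*conj(-1/2 + sqrt(5)/2) + 5*(1)*conj(0)]
      = (1/10)[(22) + (-4*sqrt(5) - 6) + (-6 + 4*sqrt(5)) + (0)] = 10/10 = 1
Dimension check: dim(rho) = sum (mult * dim) = 3*1 + 2*1 + 2*2 + 1*2 = 11 = chi_rho(e) = 11.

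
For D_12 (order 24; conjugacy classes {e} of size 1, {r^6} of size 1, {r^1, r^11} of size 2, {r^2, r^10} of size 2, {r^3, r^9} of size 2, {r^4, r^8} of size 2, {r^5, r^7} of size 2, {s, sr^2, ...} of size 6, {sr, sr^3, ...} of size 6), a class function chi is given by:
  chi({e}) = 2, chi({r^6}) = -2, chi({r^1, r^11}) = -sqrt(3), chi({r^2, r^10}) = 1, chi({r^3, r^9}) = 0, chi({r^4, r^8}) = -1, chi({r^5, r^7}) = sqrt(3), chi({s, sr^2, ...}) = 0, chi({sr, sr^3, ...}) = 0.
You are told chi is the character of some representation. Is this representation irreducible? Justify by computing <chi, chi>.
Irreducible: <chi, chi> = 1.

Solution. <chi, chi> = (1/|G|) sum_C |C| * |chi(C)|^2 = (1/24)[1*|2|^2 + 1*|-2|^2 + 2*|-sqrt(3)|^2 + 2*|1|^2 + 2*|0|^2 + 2*|-1|^2 + 2*|sqrt(3)|^2 + 6*|0|^2 + 6*|0|^2]
  = (1/24)[(4) + (4) + (6) + (2) + (0) + (2) + (6) + (0) + (0)] = 24/24 = 1.
A character is irreducible iff <chi, chi> = 1, so this representation is irreducible.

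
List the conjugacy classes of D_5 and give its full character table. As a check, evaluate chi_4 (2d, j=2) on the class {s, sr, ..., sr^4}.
Conjugacy classes: {e} of size 1, {r^1, r^4} of size 2, {r^2, r^3} of size 2, {s, sr, ..., sr^4} of size 5.
Character table:
  irrep \ class              {e} (size 1)  {r^1, r^4} (size 2)  {r^2, r^3} (size 2)  {s, sr, ..., sr^4} (size 5)
  chi_1 (triv)               1             1                    1                    1                          
  chi_2 (sign: r->1, s->-1)  1             1                    1                    -1                         
  chi_3 (2d, j=1)            2             -1/2 + sqrt(5)/2     -sqrt(5)/2 - 1/2     0                          
  chi_4 (2d, j=2)            2             -sqrt(5)/2 - 1/2     -1/2 + sqrt(5)/2     0                          

Spot check: chi_4 (2d, j=2) on {s, sr, ..., sr^4} = 0.

Proof sketch: D_5 has order 2*5 = 10 with 4 conjugacy classes, hence 4 irreducibles. Sum of squared dims 1 + 1 + 4 + 4 = 10 = |G|. Linear characters come from the abelianisation; the 2-dimensional irreps have character r^k -> 2*cos(2*pi*j*k/5), reflections -> 0.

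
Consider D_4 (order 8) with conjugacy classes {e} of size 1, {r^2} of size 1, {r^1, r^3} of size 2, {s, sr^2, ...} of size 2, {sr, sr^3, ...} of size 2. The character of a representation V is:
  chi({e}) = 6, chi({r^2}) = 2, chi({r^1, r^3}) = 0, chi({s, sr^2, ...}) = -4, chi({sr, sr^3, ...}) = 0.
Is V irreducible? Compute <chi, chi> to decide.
Not irreducible (reducible): <chi, chi> = 9 > 1.

Reasoning: <chi, chi> = (1/|G|) sum_C |C| * |chi(C)|^2 = (1/8)[1*|6|^2 + 1*|2|^2 + 2*|0|^2 + 2*|-4|^2 + 2*|0|^2]
  = (1/8)[(36) + (4) + (0) + (32) + (0)] = 72/8 = 9.
A character is irreducible iff <chi, chi> = 1, so this representation is reducible.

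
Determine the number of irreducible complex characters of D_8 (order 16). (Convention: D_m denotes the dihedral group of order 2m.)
7

The number of irreducible complex representations of a finite group equals its number of conjugacy classes. D_8 has 7 conjugacy classes (n/2 + 3 for n even), so D_8 (order 16) has exactly 7 irreducible complex representations.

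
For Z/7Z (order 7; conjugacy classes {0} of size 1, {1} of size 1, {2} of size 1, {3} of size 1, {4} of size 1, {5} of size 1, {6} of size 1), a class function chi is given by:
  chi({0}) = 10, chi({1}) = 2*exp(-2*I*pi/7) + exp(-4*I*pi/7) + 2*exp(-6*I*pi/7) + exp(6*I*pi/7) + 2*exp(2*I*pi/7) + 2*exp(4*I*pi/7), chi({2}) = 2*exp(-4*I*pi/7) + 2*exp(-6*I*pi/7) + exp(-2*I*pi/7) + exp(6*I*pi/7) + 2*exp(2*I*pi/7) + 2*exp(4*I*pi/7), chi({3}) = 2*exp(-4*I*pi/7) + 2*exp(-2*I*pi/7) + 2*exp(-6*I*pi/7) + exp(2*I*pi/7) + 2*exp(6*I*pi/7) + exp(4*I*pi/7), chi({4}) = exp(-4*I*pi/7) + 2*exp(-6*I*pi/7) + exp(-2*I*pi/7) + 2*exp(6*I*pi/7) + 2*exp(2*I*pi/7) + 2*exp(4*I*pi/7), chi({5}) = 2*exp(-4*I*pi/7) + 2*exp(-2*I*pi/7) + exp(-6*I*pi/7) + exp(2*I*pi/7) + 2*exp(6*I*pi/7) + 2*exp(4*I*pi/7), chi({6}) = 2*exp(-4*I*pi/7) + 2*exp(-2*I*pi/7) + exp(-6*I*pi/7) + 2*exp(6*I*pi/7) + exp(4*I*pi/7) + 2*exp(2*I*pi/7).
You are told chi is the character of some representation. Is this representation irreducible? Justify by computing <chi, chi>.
Not irreducible (reducible): <chi, chi> = 18 > 1.

Explanation: <chi, chi> = (1/|G|) sum_C |C| * |chi(C)|^2 = (1/7)[1*|10|^2 + 1*|2*exp(-2*I*pi/7) + exp(-4*I*pi/7) + 2*exp(-6*I*pi/7) + exp(6*I*pi/7) + 2*exp(2*I*pi/7) + 2*exp(4*I*pi/7)|^2 + 1*|2*exp(-4*I*pi/7) + 2*exp(-6*I*pi/7) + exp(-2*I*pi/7) + exp(6*I*pi/7) + 2*exp(2*I*pi/7) + 2*exp(4*I*pi/7)|^2 + 1*|2*exp(-4*I*pi/7) + 2*exp(-2*I*pi/7) + 2*exp(-6*I*pi/7) + exp(2*I*pi/7) + 2*exp(6*I*pi/7) + exp(4*I*pi/7)|^2 + 1*|exp(-4*I*pi/7) + 2*exp(-6*I*pi/7) + exp(-2*I*pi/7) + 2*exp(6*I*pi/7) + 2*exp(2*I*pi/7) + 2*exp(4*I*pi/7)|^2 + 1*|2*exp(-4*I*pi/7) + 2*exp(-2*I*pi/7) + exp(-6*I*pi/7) + exp(2*I*pi/7) + 2*exp(6*I*pi/7) + 2*exp(4*I*pi/7)|^2 + 1*|2*exp(-4*I*pi/7) + 2*exp(-2*I*pi/7) + exp(-6*I*pi/7) + 2*exp(6*I*pi/7) + exp(4*I*pi/7) + 2*exp(2*I*pi/7)|^2]
  = (1/7)[(100) + (18 + 15*exp(-4*I*pi/7) + 12*exp(-2*I*pi/7) + 14*exp(-6*I*pi/7) + 14*exp(6*I*pi/7) + 12*exp(2*I*pi/7) + 15*exp(4*I*pi/7)) + (18 + 12*exp(-4*I*pi/7) + 14*exp(-2*I*pi/7) + 15*exp(-6*I*pi/7) + 15*exp(6*I*pi/7) + 14*exp(2*I*pi/7) + 12*exp(4*I*pi/7)) + (18 + 14*exp(-4*I*pi/7) + 15*exp(-2*I*pi/7) + 12*exp(-6*I*pi/7) + 12*exp(6*I*pi/7) + 15*exp(2*I*pi/7) + 14*exp(4*I*pi/7)) + (18 + 14*exp(-4*I*pi/7) + 15*exp(-2*I*pi/7) + 12*exp(-6*I*pi/7) + 12*exp(6*I*pi/7) + 15*exp(2*I*pi/7) + 14*exp(4*I*pi/7)) + (18 + 12*exp(-4*I*pi/7) + 14*exp(-2*I*pi/7) + 15*exp(-6*I*pi/7) + 15*exp(6*I*pi/7) + 14*exp(2*I*pi/7) + 12*exp(4*I*pi/7)) + (18 + 15*exp(-4*I*pi/7) + 12*exp(-2*I*pi/7) + 14*exp(-6*I*pi/7) + 14*exp(6*I*pi/7) + 12*exp(2*I*pi/7) + 15*exp(4*I*pi/7))] = 126/7 = 18.
(Exp terms are combined using exp(i*s)*conj(exp(i*t)) = exp(i*(s-t)), and sums of them are collapsed using the identity that for every m > 1 the m distinct m-th roots of unity sum to 0, e.g. 1 + exp(2*I*pi/3) + exp(-2*I*pi/3) = 0.)
A character is irreducible iff <chi, chi> = 1, so this representation is reducible.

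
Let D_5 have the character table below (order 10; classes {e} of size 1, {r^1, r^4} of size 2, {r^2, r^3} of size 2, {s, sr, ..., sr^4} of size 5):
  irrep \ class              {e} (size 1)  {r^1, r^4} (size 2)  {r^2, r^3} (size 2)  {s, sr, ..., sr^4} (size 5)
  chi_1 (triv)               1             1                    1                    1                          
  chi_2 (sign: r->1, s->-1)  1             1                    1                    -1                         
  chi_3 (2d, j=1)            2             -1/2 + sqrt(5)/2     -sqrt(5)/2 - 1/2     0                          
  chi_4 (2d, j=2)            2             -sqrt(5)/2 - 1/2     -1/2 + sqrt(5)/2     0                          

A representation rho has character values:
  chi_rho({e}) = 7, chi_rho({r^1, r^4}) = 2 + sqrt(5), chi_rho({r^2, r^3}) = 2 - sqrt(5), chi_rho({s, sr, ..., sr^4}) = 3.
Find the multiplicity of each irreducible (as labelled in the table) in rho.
Multiplicities: chi_1: 3, chi_2: 0, chi_3: 2, chi_4: 0.

Details: Use <chi_rho, chi> = (1/|G|) sum_C |C| * chi_rho(C) * conj(chi(C)) with |G| = 10 for each irreducible chi in the table:
  <chi_rho, chi_1> = (1/10)[1*(7)*conj(1) + 2*(2 + sqrt(5))*conj(1) + 2*(2 - sqrt(5))*conj(1) + 5*(3)*conj(1)]
      = (1/10)[(7) + (4 + 2*sqrt(5)) + (4 - 2*sqrt(5)) + (15)] = 30/10 = 3
  <chi_rho, chi_2> = (1/10)[1*(7)*conj(1) + 2*(2 + sqrt(5))*conj(1) + 2*(2 - sqrt(5))*conj(1) + 5*(3)*conj(-1)]
      = (1/10)[(7) + (4 + 2*sqrt(5)) + (4 - 2*sqrt(5)) + (-15)] = 0/10 = 0
  <chi_rho, chi_3> = (1/10)[1*(7)*conj(2) + 2*(2 + sqrt(5))*conj(-1/2 + sqrt(5)/2) + 2*(2 - sqrt(5))*conj(-sqrt(5)/2 - 1/2) + 5*(3)*conj(0)]
      = (1/10)[(14) + (sqrt(5) + 3) + (3 - sqrt(5)) + (0)] = 20/10 = 2
  <chi_rho, chi_4> = (1/10)[1*(7)*conj(2) + 2*(2 + sqrt(5))*conj(-sqrt(5)/2 - 1/2) + 2*(2 - sqrt(5))*conj(-1/2 + sqrt(5)/2) + 5*(3)*conj(0)]
      = (1/10)[(14) + (-7 - 3*sqrt(5)) + (-7 + 3*sqrt(5)) + (0)] = 0/10 = 0
Dimension check: dim(rho) = sum (mult * dim) = 3*1 + 0*1 + 2*2 + 0*2 = 7 = chi_rho(e) = 7.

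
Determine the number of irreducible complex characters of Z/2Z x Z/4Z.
8

Working: The number of irreducible complex representations of a finite group equals its number of conjugacy classes. Z/2Z x Z/4Z is abelian of order 8, so every element is its own conjugacy class: 8 classes, so Z/2Z x Z/4Z (order 8) has exactly 8 irreducible complex representations.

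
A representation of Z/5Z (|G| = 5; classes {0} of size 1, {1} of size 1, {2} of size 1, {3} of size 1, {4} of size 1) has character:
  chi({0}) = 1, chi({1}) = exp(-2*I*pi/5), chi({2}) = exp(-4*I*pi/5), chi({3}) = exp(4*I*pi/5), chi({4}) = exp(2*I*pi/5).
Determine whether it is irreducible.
Irreducible: <chi, chi> = 1.

Why: <chi, chi> = (1/|G|) sum_C |C| * |chi(C)|^2 = (1/5)[1*|1|^2 + 1*|exp(-2*I*pi/5)|^2 + 1*|exp(-4*I*pi/5)|^2 + 1*|exp(4*I*pi/5)|^2 + 1*|exp(2*I*pi/5)|^2]
  = (1/5)[(1) + (1) + (1) + (1) + (1)] = 5/5 = 1.
(Exp terms are combined using exp(i*s)*conj(exp(i*t)) = exp(i*(s-t)), and sums of them are collapsed using the identity that for every m > 1 the m distinct m-th roots of unity sum to 0, e.g. 1 + exp(2*I*pi/3) + exp(-2*I*pi/3) = 0.)
A character is irreducible iff <chi, chi> = 1, so this representation is irreducible.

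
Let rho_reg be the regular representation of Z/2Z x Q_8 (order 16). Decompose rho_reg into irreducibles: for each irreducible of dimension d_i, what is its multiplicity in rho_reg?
Each irreducible V_i of dimension d_i appears with multiplicity d_i, i.e. rho_reg = (direct sum over all irreducibles V_i) d_i V_i. The irreducible dimensions for Z/2Z x Q_8 are 1, 1, 1, 1, 1, 1, 1, 1, 2, 2: 8 irreducibles of dimension 1, each with multiplicity 1; 2 irreducibles of dimension 2, each with multiplicity 2. Total dimension 8*1*1 + 2*2*2 = 16 = |G|.

Working: General theorem: in the regular representation of a finite group G, each irreducible appears with multiplicity equal to its dimension. Check: dim(rho_reg) = sum d_i^2 = 1 + 1 + 1 + 1 + 1 + 1 + 1 + 1 + 4 + 4 = 16 = |G|.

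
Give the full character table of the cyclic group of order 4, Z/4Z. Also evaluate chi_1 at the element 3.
Character table of Z/4Z (irreps indexed chi_0,...,chi_3 with chi_k(m) = zeta_4^(k*m), zeta_4 = exp(2*pi*i/4)):
  irrep \ class  {0} (size 1)  {1} (size 1)  {2} (size 1)  {3} (size 1)
  chi_0          1             1             1             1           
  chi_1          1             I             -1            -I          
  chi_2          1             -1            1             -1          
  chi_3          1             -I            -1            I           

Spot check: chi_1(3) = zeta_4^(1*3) = zeta_4^3 = -I.

Working: Z/4Z is abelian, so all 4 irreducible complex representations are 1-dimensional. They are given by chi_k(m) = zeta_4^(k*m) for k = 0,...,3. Row orthogonality: sum_m chi_k(m) conj(chi_l(m)) = 4 * [k = l].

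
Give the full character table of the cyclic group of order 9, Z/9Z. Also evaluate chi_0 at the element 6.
Character table of Z/9Z (irreps indexed chi_0,...,chi_8 with chi_k(m) = zeta_9^(k*m), zeta_9 = exp(2*pi*i/9)):
  irrep \ class  {0} (size 1)  {1} (size 1)    {2} (size 1)    {3} (size 1)    {4} (size 1)    {5} (size 1)    {6} (size 1)    {7} (size 1)    {8} (size 1)  
  chi_0          1             1               1               1               1               1               1               1               1             
  chi_1          1             exp(2*I*pi/9)   exp(4*I*pi/9)   exp(2*I*pi/3)   exp(8*I*pi/9)   exp(-8*I*pi/9)  exp(-2*I*pi/3)  exp(-4*I*pi/9)  exp(-2*I*pi/9)
  chi_2          1             exp(4*I*pi/9)   exp(8*I*pi/9)   exp(-2*I*pi/3)  exp(-2*I*pi/9)  exp(2*I*pi/9)   exp(2*I*pi/3)   exp(-8*I*pi/9)  exp(-4*I*pi/9)
  chi_3          1             exp(2*I*pi/3)   exp(-2*I*pi/3)  1               exp(2*I*pi/3)   exp(-2*I*pi/3)  1               exp(2*I*pi/3)   exp(-2*I*pi/3)
  chi_4          1             exp(8*I*pi/9)   exp(-2*I*pi/9)  exp(2*I*pi/3)   exp(-4*I*pi/9)  exp(4*I*pi/9)   exp(-2*I*pi/3)  exp(2*I*pi/9)   exp(-8*I*pi/9)
  chi_5          1             exp(-8*I*pi/9)  exp(2*I*pi/9)   exp(-2*I*pi/3)  exp(4*I*pi/9)   exp(-4*I*pi/9)  exp(2*I*pi/3)   exp(-2*I*pi/9)  exp(8*I*pi/9) 
  chi_6          1             exp(-2*I*pi/3)  exp(2*I*pi/3)   1               exp(-2*I*pi/3)  exp(2*I*pi/3)   1               exp(-2*I*pi/3)  exp(2*I*pi/3) 
  chi_7          1             exp(-4*I*pi/9)  exp(-8*I*pi/9)  exp(2*I*pi/3)   exp(2*I*pi/9)   exp(-2*I*pi/9)  exp(-2*I*pi/3)  exp(8*I*pi/9)   exp(4*I*pi/9) 
  chi_8          1             exp(-2*I*pi/9)  exp(-4*I*pi/9)  exp(-2*I*pi/3)  exp(-8*I*pi/9)  exp(8*I*pi/9)   exp(2*I*pi/3)   exp(4*I*pi/9)   exp(2*I*pi/9) 

Spot check: chi_0(6) = zeta_9^(0*6) = zeta_9^0 = 1.

Solution. Z/9Z is abelian, so all 9 irreducible complex representations are 1-dimensional. They are given by chi_k(m) = zeta_9^(k*m) for k = 0,...,8. Row orthogonality: sum_m chi_k(m) conj(chi_l(m)) = 9 * [k = l].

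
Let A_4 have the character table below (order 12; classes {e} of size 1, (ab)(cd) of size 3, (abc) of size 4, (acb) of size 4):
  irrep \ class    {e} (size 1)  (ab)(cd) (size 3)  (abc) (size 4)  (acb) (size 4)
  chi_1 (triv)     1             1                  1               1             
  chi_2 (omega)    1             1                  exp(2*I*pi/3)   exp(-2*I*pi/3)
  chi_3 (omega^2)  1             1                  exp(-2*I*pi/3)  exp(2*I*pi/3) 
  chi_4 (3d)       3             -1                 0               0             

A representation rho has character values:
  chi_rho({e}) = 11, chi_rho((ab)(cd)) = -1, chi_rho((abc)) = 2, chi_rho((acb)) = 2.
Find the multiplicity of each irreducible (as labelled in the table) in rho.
Multiplicities: chi_1: 2, chi_2: 0, chi_3: 0, chi_4: 3.

Use <chi_rho, chi> = (1/|G|) sum_C |C| * chi_rho(C) * conj(chi(C)) with |G| = 12 for each irreducible chi in the table:
  <chi_rho, chi_1> = (1/12)[1*(11)*conj(1) + 3*(-1)*conj(1) + 4*(2)*conj(1) + 4*(2)*conj(1)]
      = (1/12)[(11) + (-3) + (8) + (8)] = 24/12 = 2
  <chi_rho, chi_2> = (1/12)[1*(11)*conj(1) + 3*(-1)*conj(1) + 4*(2)*conj(exp(2*I*pi/3)) + 4*(2)*conj(exp(-2*I*pi/3))]
      = (1/12)[(11) + (-3) + (8*exp(-2*I*pi/3)) + (8*exp(2*I*pi/3))] = 0/12 = 0
  <chi_rho, chi_3> = (1/12)[1*(11)*conj(1) + 3*(-1)*conj(1) + 4*(2)*conj(exp(-2*I*pi/3)) + 4*(2)*conj(exp(2*I*pi/3))]
      = (1/12)[(11) + (-3) + (8*exp(2*I*pi/3)) + (8*exp(-2*I*pi/3))] = 0/12 = 0
  <chi_rho, chi_4> = (1/12)[1*(11)*conj(3) + 3*(-1)*conj(-1) + 4*(2)*conj(0) + 4*(2)*conj(0)]
      = (1/12)[(33) + (3) + (0) + (0)] = 36/12 = 3
(Exp terms are combined using exp(i*s)*conj(exp(i*t)) = exp(i*(s-t)), and sums of them are collapsed using the identity that for every m > 1 the m distinct m-th roots of unity sum to 0, e.g. 1 + exp(2*I*pi/3) + exp(-2*I*pi/3) = 0.)
Dimension check: dim(rho) = sum (mult * dim) = 2*1 + 0*1 + 0*1 + 3*3 = 11 = chi_rho(e) = 11.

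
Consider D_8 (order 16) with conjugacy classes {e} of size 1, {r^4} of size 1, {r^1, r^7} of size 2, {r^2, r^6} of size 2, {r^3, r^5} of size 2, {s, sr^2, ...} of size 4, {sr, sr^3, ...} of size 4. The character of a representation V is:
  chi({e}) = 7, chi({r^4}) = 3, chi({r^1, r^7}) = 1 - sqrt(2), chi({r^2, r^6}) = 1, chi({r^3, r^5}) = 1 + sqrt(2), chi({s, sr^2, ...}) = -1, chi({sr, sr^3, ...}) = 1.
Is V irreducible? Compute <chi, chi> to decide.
Not irreducible (reducible): <chi, chi> = 5 > 1.

Proof sketch: <chi, chi> = (1/|G|) sum_C |C| * |chi(C)|^2 = (1/16)[1*|7|^2 + 1*|3|^2 + 2*|1 - sqrt(2)|^2 + 2*|1|^2 + 2*|1 + sqrt(2)|^2 + 4*|-1|^2 + 4*|1|^2]
  = (1/16)[(49) + (9) + (6 - 4*sqrt(2)) + (2) + (4*sqrt(2) + 6) + (4) + (4)] = 80/16 = 5.
A character is irreducible iff <chi, chi> = 1, so this representation is reducible.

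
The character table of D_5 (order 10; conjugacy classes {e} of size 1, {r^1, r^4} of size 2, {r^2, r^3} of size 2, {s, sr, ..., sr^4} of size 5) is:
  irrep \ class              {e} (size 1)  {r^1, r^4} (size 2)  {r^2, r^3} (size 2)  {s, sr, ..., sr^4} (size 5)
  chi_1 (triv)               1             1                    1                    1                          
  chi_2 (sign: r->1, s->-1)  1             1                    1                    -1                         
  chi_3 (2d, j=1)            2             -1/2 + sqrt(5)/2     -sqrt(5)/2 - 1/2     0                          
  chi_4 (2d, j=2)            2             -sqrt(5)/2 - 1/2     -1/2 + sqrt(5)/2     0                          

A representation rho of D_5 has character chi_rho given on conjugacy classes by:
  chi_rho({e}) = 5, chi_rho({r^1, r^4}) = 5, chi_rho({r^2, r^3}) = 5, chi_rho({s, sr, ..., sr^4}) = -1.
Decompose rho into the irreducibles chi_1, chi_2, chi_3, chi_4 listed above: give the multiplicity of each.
Multiplicities: chi_1: 2, chi_2: 3, chi_3: 0, chi_4: 0.

Reasoning: Use <chi_rho, chi> = (1/|G|) sum_C |C| * chi_rho(C) * conj(chi(C)) with |G| = 10 for each irreducible chi in the table:
  <chi_rho, chi_1> = (1/10)[1*(5)*conj(1) + 2*(5)*conj(1) + 2*(5)*conj(1) + 5*(-1)*conj(1)]
      = (1/10)[(5) + (10) + (10) + (-5)] = 20/10 = 2
  <chi_rho, chi_2> = (1/10)[1*(5)*conj(1) + 2*(5)*conj(1) + 2*(5)*conj(1) + 5*(-1)*conj(-1)]
      = (1/10)[(5) + (10) + (10) + (5)] = 30/10 = 3
  <chi_rho, chi_3> = (1/10)[1*(5)*conj(2) + 2*(5)*conj(-1/2 + sqrt(5)/2) + 2*(5)*conj(-sqrt(5)/2 - 1/2) + 5*(-1)*conj(0)]
      = (1/10)[(10) + (-5 + 5*sqrt(5)) + (-5*sqrt(5) - 5) + (0)] = 0/10 = 0
  <chi_rho, chi_4> = (1/10)[1*(5)*conj(2) + 2*(5)*conj(-sqrt(5)/2 - 1/2) + 2*(5)*conj(-1/2 + sqrt(5)/2) + 5*(-1)*conj(0)]
      = (1/10)[(10) + (-5*sqrt(5) - 5) + (-5 + 5*sqrt(5)) + (0)] = 0/10 = 0
Dimension check: dim(rho) = sum (mult * dim) = 2*1 + 3*1 + 0*2 + 0*2 = 5 = chi_rho(e) = 5.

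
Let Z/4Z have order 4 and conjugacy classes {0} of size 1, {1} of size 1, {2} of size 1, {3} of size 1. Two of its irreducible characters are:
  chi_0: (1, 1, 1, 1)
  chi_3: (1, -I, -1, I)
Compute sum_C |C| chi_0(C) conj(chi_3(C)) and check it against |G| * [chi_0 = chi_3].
Sum = 0; so <chi_0, chi_3> = 0 (distinct irreducibles are orthogonal).

Solution. Compute term by term over conjugacy classes (|C| * chi_0(C) * conj(chi_3(C))):
  1*(1)*conj(1) + 1*(1)*conj(-I) + 1*(1)*conj(-1) + 1*(1)*conj(I)
  = (1) + (I) + (-1) + (-I)
  = 0.
(Exp terms are combined using exp(i*s)*conj(exp(i*t)) = exp(i*(s-t)), and sums of them are collapsed using the identity that for every m > 1 the m distinct m-th roots of unity sum to 0, e.g. 1 + exp(2*I*pi/3) + exp(-2*I*pi/3) = 0.)
Dividing by |G| = 4 gives 0/4 = 0, matching the row-orthogonality relation <chi_0, chi_3> = [chi_0 = chi_3].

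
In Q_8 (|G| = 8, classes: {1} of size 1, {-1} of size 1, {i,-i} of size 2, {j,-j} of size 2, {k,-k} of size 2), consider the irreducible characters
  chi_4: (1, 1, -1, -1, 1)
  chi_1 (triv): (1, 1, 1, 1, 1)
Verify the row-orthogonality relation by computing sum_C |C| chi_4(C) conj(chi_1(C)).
Sum = 0; so <chi_4, chi_1> = 0 (distinct irreducibles are orthogonal).

Proof sketch: Compute term by term over conjugacy classes (|C| * chi_4(C) * conj(chi_1(C))):
  1*(1)*conj(1) + 1*(1)*conj(1) + 2*(-1)*conj(1) + 2*(-1)*conj(1) + 2*(1)*conj(1)
  = (1) + (1) + (-2) + (-2) + (2)
  = 0.
Dividing by |G| = 8 gives 0/8 = 0, matching the row-orthogonality relation <chi_4, chi_1> = [chi_4 = chi_1].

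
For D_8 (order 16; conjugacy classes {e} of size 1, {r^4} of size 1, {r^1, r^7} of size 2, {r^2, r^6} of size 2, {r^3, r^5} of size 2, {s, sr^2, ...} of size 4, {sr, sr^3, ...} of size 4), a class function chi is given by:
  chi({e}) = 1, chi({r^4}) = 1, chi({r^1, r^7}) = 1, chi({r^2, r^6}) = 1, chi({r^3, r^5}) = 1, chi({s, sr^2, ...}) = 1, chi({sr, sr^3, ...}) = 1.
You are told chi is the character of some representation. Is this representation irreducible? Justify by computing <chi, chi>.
Irreducible: <chi, chi> = 1.

Derivation: <chi, chi> = (1/|G|) sum_C |C| * |chi(C)|^2 = (1/16)[1*|1|^2 + 1*|1|^2 + 2*|1|^2 + 2*|1|^2 + 2*|1|^2 + 4*|1|^2 + 4*|1|^2]
  = (1/16)[(1) + (1) + (2) + (2) + (2) + (4) + (4)] = 16/16 = 1.
A character is irreducible iff <chi, chi> = 1, so this representation is irreducible.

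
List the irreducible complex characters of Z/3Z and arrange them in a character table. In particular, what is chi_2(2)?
Character table of Z/3Z (irreps indexed chi_0,...,chi_2 with chi_k(m) = zeta_3^(k*m), zeta_3 = exp(2*pi*i/3)):
  irrep \ class  {0} (size 1)  {1} (size 1)    {2} (size 1)  
  chi_0          1             1               1             
  chi_1          1             exp(2*I*pi/3)   exp(-2*I*pi/3)
  chi_2          1             exp(-2*I*pi/3)  exp(2*I*pi/3) 

Spot check: chi_2(2) = zeta_3^(2*2) = zeta_3^4 = exp(2*I*pi/3).

Z/3Z is abelian, so all 3 irreducible complex representations are 1-dimensional. They are given by chi_k(m) = zeta_3^(k*m) for k = 0,...,2. Row orthogonality: sum_m chi_k(m) conj(chi_l(m)) = 3 * [k = l].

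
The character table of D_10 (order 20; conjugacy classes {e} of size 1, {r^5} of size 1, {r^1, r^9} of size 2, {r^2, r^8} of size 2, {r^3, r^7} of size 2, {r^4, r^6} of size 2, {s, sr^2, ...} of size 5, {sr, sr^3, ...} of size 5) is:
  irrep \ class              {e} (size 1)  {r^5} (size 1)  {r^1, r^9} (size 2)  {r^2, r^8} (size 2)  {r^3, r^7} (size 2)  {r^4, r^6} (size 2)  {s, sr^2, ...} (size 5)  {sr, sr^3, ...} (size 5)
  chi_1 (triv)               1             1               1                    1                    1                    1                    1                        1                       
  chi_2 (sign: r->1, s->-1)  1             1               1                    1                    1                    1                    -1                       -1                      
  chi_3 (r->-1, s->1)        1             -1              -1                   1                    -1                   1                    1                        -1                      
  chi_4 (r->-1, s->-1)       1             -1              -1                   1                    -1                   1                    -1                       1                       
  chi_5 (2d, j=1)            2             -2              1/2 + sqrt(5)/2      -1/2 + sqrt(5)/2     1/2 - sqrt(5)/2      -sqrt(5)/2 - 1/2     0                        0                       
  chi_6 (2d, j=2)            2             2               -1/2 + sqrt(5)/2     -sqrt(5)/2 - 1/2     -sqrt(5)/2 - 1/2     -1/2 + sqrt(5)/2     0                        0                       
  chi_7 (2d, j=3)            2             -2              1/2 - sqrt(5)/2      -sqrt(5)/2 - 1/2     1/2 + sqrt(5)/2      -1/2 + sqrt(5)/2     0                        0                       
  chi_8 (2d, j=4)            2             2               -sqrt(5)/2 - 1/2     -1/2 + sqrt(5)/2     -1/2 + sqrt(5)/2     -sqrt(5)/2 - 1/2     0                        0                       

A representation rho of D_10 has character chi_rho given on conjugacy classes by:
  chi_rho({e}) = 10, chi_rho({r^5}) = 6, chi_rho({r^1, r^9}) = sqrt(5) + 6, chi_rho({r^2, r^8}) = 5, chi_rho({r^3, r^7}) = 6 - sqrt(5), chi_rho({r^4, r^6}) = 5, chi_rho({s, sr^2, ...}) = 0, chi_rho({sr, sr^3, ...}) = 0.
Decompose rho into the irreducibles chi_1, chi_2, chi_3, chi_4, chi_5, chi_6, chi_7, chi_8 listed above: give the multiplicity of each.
Multiplicities: chi_1: 3, chi_2: 3, chi_3: 0, chi_4: 0, chi_5: 1, chi_6: 1, chi_7: 0, chi_8: 0.

Explanation: Use <chi_rho, chi> = (1/|G|) sum_C |C| * chi_rho(C) * conj(chi(C)) with |G| = 20 for each irreducible chi in the table:
  <chi_rho, chi_1> = (1/20)[1*(10)*conj(1) + 1*(6)*conj(1) + 2*(sqrt(5) + 6)*conj(1) + 2*(5)*conj(1) + 2*(6 - sqrt(5))*conj(1) + 2*(5)*conj(1) + 5*(0)*conj(1) + 5*(0)*conj(1)]
      = (1/20)[(10) + (6) + (2*sqrt(5) + 12) + (10) + (12 - 2*sqrt(5)) + (10) + (0) + (0)] = 60/20 = 3
  <chi_rho, chi_2> = (1/20)[1*(10)*conj(1) + 1*(6)*conj(1) + 2*(sqrt(5) + 6)*conj(1) + 2*(5)*conj(1) + 2*(6 - sqrt(5))*conj(1) + 2*(5)*conj(1) + 5*(0)*conj(-1) + 5*(0)*conj(-1)]
      = (1/20)[(10) + (6) + (2*sqrt(5) + 12) + (10) + (12 - 2*sqrt(5)) + (10) + (0) + (0)] = 60/20 = 3
  <chi_rho, chi_3> = (1/20)[1*(10)*conj(1) + 1*(6)*conj(-1) + 2*(sqrt(5) + 6)*conj(-1) + 2*(5)*conj(1) + 2*(6 - sqrt(5))*conj(-1) + 2*(5)*conj(1) + 5*(0)*conj(1) + 5*(0)*conj(-1)]
      = (1/20)[(10) + (-6) + (-12 - 2*sqrt(5)) + (10) + (-12 + 2*sqrt(5)) + (10) + (0) + (0)] = 0/20 = 0
  <chi_rho, chi_4> = (1/20)[1*(10)*conj(1) + 1*(6)*conj(-1) + 2*(sqrt(5) + 6)*conj(-1) + 2*(5)*conj(1) + 2*(6 - sqrt(5))*conj(-1) + 2*(5)*conj(1) + 5*(0)*conj(-1) + 5*(0)*conj(1)]
      = (1/20)[(10) + (-6) + (-12 - 2*sqrt(5)) + (10) + (-12 + 2*sqrt(5)) + (10) + (0) + (0)] = 0/20 = 0
  <chi_rho, chi_5> = (1/20)[1*(10)*conj(2) + 1*(6)*conj(-2) + 2*(sqrt(5) + 6)*conj(1/2 + sqrt(5)/2) + 2*(5)*conj(-1/2 + sqrt(5)/2) + 2*(6 - sqrt(5))*conj(1/2 - sqrt(5)/2) + 2*(5)*conj(-sqrt(5)/2 - 1/2) + 5*(0)*conj(0) + 5*(0)*conj(0)]
      = (1/20)[(20) + (-12) + (11 + 7*sqrt(5)) + (-5 + 5*sqrt(5)) + (11 - 7*sqrt(5)) + (-5*sqrt(5) - 5) + (0) + (0)] = 20/20 = 1
  <chi_rho, chi_6> = (1/20)[1*(10)*conj(2) + 1*(6)*conj(2) + 2*(sqrt(5) + 6)*conj(-1/2 + sqrt(5)/2) + 2*(5)*conj(-sqrt(5)/2 - 1/2) + 2*(6 - sqrt(5))*conj(-sqrt(5)/2 - 1/2) + 2*(5)*conj(-1/2 + sqrt(5)/2) + 5*(0)*conj(0) + 5*(0)*conj(0)]
      = (1/20)[(20) + (12) + (-1 + 5*sqrt(5)) + (-5*sqrt(5) - 5) + (-5*sqrt(5) - 1) + (-5 + 5*sqrt(5)) + (0) + (0)] = 20/20 = 1
  <chi_rho, chi_7> = (1/20)[1*(10)*conj(2) + 1*(6)*conj(-2) + 2*(sqrt(5) + 6)*conj(1/2 - sqrt(5)/2) + 2*(5)*conj(-sqrt(5)/2 - 1/2) + 2*(6 - sqrt(5))*conj(1/2 + sqrt(5)/2) + 2*(5)*conj(-1/2 + sqrt(5)/2) + 5*(0)*conj(0) + 5*(0)*conj(0)]
      = (1/20)[(20) + (-12) + (1 - 5*sqrt(5)) + (-5*sqrt(5) - 5) + (1 + 5*sqrt(5)) + (-5 + 5*sqrt(5)) + (0) + (0)] = 0/20 = 0
  <chi_rho, chi_8> = (1/20)[1*(10)*conj(2) + 1*(6)*conj(2) + 2*(sqrt(5) + 6)*conj(-sqrt(5)/2 - 1/2) + 2*(5)*conj(-1/2 + sqrt(5)/2) + 2*(6 - sqrt(5))*conj(-1/2 + sqrt(5)/2) + 2*(5)*conj(-sqrt(5)/2 - 1/2) + 5*(0)*conj(0) + 5*(0)*conj(0)]
      = (1/20)[(20) + (12) + (-7*sqrt(5) - 11) + (-5 + 5*sqrt(5)) + (-11 + 7*sqrt(5)) + (-5*sqrt(5) - 5) + (0) + (0)] = 0/20 = 0
Dimension check: dim(rho) = sum (mult * dim) = 3*1 + 3*1 + 0*1 + 0*1 + 1*2 + 1*2 + 0*2 + 0*2 = 10 = chi_rho(e) = 10.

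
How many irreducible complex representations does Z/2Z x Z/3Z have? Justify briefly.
6

Reasoning: The number of irreducible complex representations of a finite group equals its number of conjugacy classes. Z/2Z x Z/3Z is abelian of order 6, so every element is its own conjugacy class: 6 classes, so Z/2Z x Z/3Z (order 6) has exactly 6 irreducible complex representations.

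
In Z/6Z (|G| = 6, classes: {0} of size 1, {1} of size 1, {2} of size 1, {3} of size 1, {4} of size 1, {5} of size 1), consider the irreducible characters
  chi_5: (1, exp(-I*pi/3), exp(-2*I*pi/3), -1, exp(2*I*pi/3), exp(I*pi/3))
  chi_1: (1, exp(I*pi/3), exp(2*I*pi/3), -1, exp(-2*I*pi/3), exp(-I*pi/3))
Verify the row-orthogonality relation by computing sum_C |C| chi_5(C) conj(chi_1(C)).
Sum = 0; so <chi_5, chi_1> = 0 (distinct irreducibles are orthogonal).

Explanation: Compute term by term over conjugacy classes (|C| * chi_5(C) * conj(chi_1(C))):
  1*(1)*conj(1) + 1*(exp(-I*pi/3))*conj(exp(I*pi/3)) + 1*(exp(-2*I*pi/3))*conj(exp(2*I*pi/3)) + 1*(-1)*conj(-1) + 1*(exp(2*I*pi/3))*conj(exp(-2*I*pi/3)) + 1*(exp(I*pi/3))*conj(exp(-I*pi/3))
  = (1) + (exp(-2*I*pi/3)) + (exp(2*I*pi/3)) + (1) + (exp(-2*I*pi/3)) + (exp(2*I*pi/3))
  = 0.
(Exp terms are combined using exp(i*s)*conj(exp(i*t)) = exp(i*(s-t)), and sums of them are collapsed using the identity that for every m > 1 the m distinct m-th roots of unity sum to 0, e.g. 1 + exp(2*I*pi/3) + exp(-2*I*pi/3) = 0.)
Dividing by |G| = 6 gives 0/6 = 0, matching the row-orthogonality relation <chi_5, chi_1> = [chi_5 = chi_1].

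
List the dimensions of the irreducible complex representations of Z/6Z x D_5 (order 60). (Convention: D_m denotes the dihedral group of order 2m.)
Dimensions: 1, 1, 1, 1, 1, 1, 1, 1, 1, 1, 1, 1, 2, 2, 2, 2, 2, 2, 2, 2, 2, 2, 2, 2

Reasoning: There are 24 irreducibles (= number of conjugacy classes). Their dimensions d_i satisfy sum d_i^2 = |G| = 60: 1 + 1 + 1 + 1 + 1 + 1 + 1 + 1 + 1 + 1 + 1 + 1 + 4 + 4 + 4 + 4 + 4 + 4 + 4 + 4 + 4 + 4 + 4 + 4 = 60. (For the product with Z/6Z: each of the 6 1-dim characters of Z/6Z tensors with each irrep of D_5, giving 6 copies of each D_5-dimension.)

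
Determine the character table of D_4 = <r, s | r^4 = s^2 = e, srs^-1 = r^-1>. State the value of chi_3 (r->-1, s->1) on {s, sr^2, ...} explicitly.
Conjugacy classes: {e} of size 1, {r^2} of size 1, {r^1, r^3} of size 2, {s, sr^2, ...} of size 2, {sr, sr^3, ...} of size 2.
Character table:
  irrep \ class              {e} (size 1)  {r^2} (size 1)  {r^1, r^3} (size 2)  {s, sr^2, ...} (size 2)  {sr, sr^3, ...} (size 2)
  chi_1 (triv)               1             1               1                    1                        1                       
  chi_2 (sign: r->1, s->-1)  1             1               1                    -1                       -1                      
  chi_3 (r->-1, s->1)        1             1               -1                   1                        -1                      
  chi_4 (r->-1, s->-1)       1             1               -1                   -1                       1                       
  chi_5 (2d, j=1)            2             -2              0                    0                        0                       

Spot check: chi_3 (r->-1, s->1) on {s, sr^2, ...} = 1.

Working: D_4 has order 2*4 = 8 with 5 conjugacy classes, hence 5 irreducibles. Sum of squared dims 1 + 1 + 1 + 1 + 4 = 8 = |G|. Linear characters come from the abelianisation; the 2-dimensional irreps have character r^k -> 2*cos(2*pi*j*k/4), reflections -> 0.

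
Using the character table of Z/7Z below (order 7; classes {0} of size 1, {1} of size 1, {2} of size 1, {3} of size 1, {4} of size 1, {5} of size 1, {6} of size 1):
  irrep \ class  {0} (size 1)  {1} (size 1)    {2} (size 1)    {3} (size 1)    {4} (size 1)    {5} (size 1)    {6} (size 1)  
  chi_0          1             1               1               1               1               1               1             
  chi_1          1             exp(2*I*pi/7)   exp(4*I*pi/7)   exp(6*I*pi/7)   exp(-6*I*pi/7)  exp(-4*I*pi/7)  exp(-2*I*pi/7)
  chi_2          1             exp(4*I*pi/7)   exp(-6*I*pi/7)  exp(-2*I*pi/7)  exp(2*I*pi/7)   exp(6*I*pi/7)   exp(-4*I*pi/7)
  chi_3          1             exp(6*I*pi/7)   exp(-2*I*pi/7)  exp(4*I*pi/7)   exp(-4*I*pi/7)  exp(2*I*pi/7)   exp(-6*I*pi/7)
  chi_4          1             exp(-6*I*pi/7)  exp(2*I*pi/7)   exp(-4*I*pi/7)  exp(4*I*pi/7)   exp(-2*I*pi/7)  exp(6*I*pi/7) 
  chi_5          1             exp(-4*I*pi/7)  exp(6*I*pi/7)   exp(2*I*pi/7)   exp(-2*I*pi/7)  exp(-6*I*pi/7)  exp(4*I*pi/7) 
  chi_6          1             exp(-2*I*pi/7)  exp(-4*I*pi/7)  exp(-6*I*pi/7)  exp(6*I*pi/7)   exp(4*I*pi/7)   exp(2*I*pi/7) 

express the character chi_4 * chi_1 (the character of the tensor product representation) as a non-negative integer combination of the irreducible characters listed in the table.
chi_4 tensor chi_1 = chi_5 (all other irreducibles have multiplicity 0).

Explanation: The character of a tensor product is the pointwise product (chi_4 * chi_1)(C) = chi_4(C) * chi_1(C):
  {0}: (1)*(1), {1}: (exp(-6*I*pi/7))*(exp(2*I*pi/7)), {2}: (exp(2*I*pi/7))*(exp(4*I*pi/7)), {3}: (exp(-4*I*pi/7))*(exp(6*I*pi/7)), {4}: (exp(4*I*pi/7))*(exp(-6*I*pi/7)), {5}: (exp(-2*I*pi/7))*(exp(-4*I*pi/7)), {6}: (exp(6*I*pi/7))*(exp(-2*I*pi/7))
so (chi_4 * chi_1) takes values
  {0} -> 1, {1} -> exp(-4*I*pi/7), {2} -> exp(6*I*pi/7), {3} -> exp(2*I*pi/7), {4} -> exp(-2*I*pi/7), {5} -> exp(-6*I*pi/7), {6} -> exp(4*I*pi/7).
Now take the inner product of this character with each irreducible chi from the table, <chi_4*chi_1, chi> = (1/7) sum_C |C| (chi_4*chi_1)(C) conj(chi(C)):
  <chi_4*chi_1, chi_0> = (1/7)[1*(1)*conj(1) + 1*(exp(-4*I*pi/7))*conj(1) + 1*(exp(6*I*pi/7))*conj(1) + 1*(exp(2*I*pi/7))*conj(1) + 1*(exp(-2*I*pi/7))*conj(1) + 1*(exp(-6*I*pi/7))*conj(1) + 1*(exp(4*I*pi/7))*conj(1)]
      = (1/7)[(1) + (exp(-4*I*pi/7)) + (exp(6*I*pi/7)) + (exp(2*I*pi/7)) + (exp(-2*I*pi/7)) + (exp(-6*I*pi/7)) + (exp(4*I*pi/7))] = 0/7 = 0
  <chi_4*chi_1, chi_1> = (1/7)[1*(1)*conj(1) + 1*(exp(-4*I*pi/7))*conj(exp(2*I*pi/7)) + 1*(exp(6*I*pi/7))*conj(exp(4*I*pi/7)) + 1*(exp(2*I*pi/7))*conj(exp(6*I*pi/7)) + 1*(exp(-2*I*pi/7))*conj(exp(-6*I*pi/7)) + 1*(exp(-6*I*pi/7))*conj(exp(-4*I*pi/7)) + 1*(exp(4*I*pi/7))*conj(exp(-2*I*pi/7))]
      = (1/7)[(1) + (exp(-6*I*pi/7)) + (exp(2*I*pi/7)) + (exp(-4*I*pi/7)) + (exp(4*I*pi/7)) + (exp(-2*I*pi/7)) + (exp(6*I*pi/7))] = 0/7 = 0
  <chi_4*chi_1, chi_2> = (1/7)[1*(1)*conj(1) + 1*(exp(-4*I*pi/7))*conj(exp(4*I*pi/7)) + 1*(exp(6*I*pi/7))*conj(exp(-6*I*pi/7)) + 1*(exp(2*I*pi/7))*conj(exp(-2*I*pi/7)) + 1*(exp(-2*I*pi/7))*conj(exp(2*I*pi/7)) + 1*(exp(-6*I*pi/7))*conj(exp(6*I*pi/7)) + 1*(exp(4*I*pi/7))*conj(exp(-4*I*pi/7))]
      = (1/7)[(1) + (exp(6*I*pi/7)) + (exp(-2*I*pi/7)) + (exp(4*I*pi/7)) + (exp(-4*I*pi/7)) + (exp(2*I*pi/7)) + (exp(-6*I*pi/7))] = 0/7 = 0
  <chi_4*chi_1, chi_3> = (1/7)[1*(1)*conj(1) + 1*(exp(-4*I*pi/7))*conj(exp(6*I*pi/7)) + 1*(exp(6*I*pi/7))*conj(exp(-2*I*pi/7)) + 1*(exp(2*I*pi/7))*conj(exp(4*I*pi/7)) + 1*(exp(-2*I*pi/7))*conj(exp(-4*I*pi/7)) + 1*(exp(-6*I*pi/7))*conj(exp(2*I*pi/7)) + 1*(exp(4*I*pi/7))*conj(exp(-6*I*pi/7))]
      = (1/7)[(1) + (exp(4*I*pi/7)) + (exp(-6*I*pi/7)) + (exp(-2*I*pi/7)) + (exp(2*I*pi/7)) + (exp(6*I*pi/7)) + (exp(-4*I*pi/7))] = 0/7 = 0
  <chi_4*chi_1, chi_4> = (1/7)[1*(1)*conj(1) + 1*(exp(-4*I*pi/7))*conj(exp(-6*I*pi/7)) + 1*(exp(6*I*pi/7))*conj(exp(2*I*pi/7)) + 1*(exp(2*I*pi/7))*conj(exp(-4*I*pi/7)) + 1*(exp(-2*I*pi/7))*conj(exp(4*I*pi/7)) + 1*(exp(-6*I*pi/7))*conj(exp(-2*I*pi/7)) + 1*(exp(4*I*pi/7))*conj(exp(6*I*pi/7))]
      = (1/7)[(1) + (exp(2*I*pi/7)) + (exp(4*I*pi/7)) + (exp(6*I*pi/7)) + (exp(-6*I*pi/7)) + (exp(-4*I*pi/7)) + (exp(-2*I*pi/7))] = 0/7 = 0
  <chi_4*chi_1, chi_5> = (1/7)[1*(1)*conj(1) + 1*(exp(-4*I*pi/7))*conj(exp(-4*I*pi/7)) + 1*(exp(6*I*pi/7))*conj(exp(6*I*pi/7)) + 1*(exp(2*I*pi/7))*conj(exp(2*I*pi/7)) + 1*(exp(-2*I*pi/7))*conj(exp(-2*I*pi/7)) + 1*(exp(-6*I*pi/7))*conj(exp(-6*I*pi/7)) + 1*(exp(4*I*pi/7))*conj(exp(4*I*pi/7))]
      = (1/7)[(1) + (1) + (1) + (1) + (1) + (1) + (1)] = 7/7 = 1
  <chi_4*chi_1, chi_6> = (1/7)[1*(1)*conj(1) + 1*(exp(-4*I*pi/7))*conj(exp(-2*I*pi/7)) + 1*(exp(6*I*pi/7))*conj(exp(-4*I*pi/7)) + 1*(exp(2*I*pi/7))*conj(exp(-6*I*pi/7)) + 1*(exp(-2*I*pi/7))*conj(exp(6*I*pi/7)) + 1*(exp(-6*I*pi/7))*conj(exp(4*I*pi/7)) + 1*(exp(4*I*pi/7))*conj(exp(2*I*pi/7))]
      = (1/7)[(1) + (exp(-2*I*pi/7)) + (exp(-4*I*pi/7)) + (exp(-6*I*pi/7)) + (exp(6*I*pi/7)) + (exp(4*I*pi/7)) + (exp(2*I*pi/7))] = 0/7 = 0
(Exp terms are combined using exp(i*s)*conj(exp(i*t)) = exp(i*(s-t)), and sums of them are collapsed using the identity that for every m > 1 the m distinct m-th roots of unity sum to 0, e.g. 1 + exp(2*I*pi/3) + exp(-2*I*pi/3) = 0.)
Hence the multiplicities are chi_5: 1. Dimension check: dim(chi_4)*dim(chi_1) = 1*1 = 1 and sum (mult * dim) = 1*1 = 1.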